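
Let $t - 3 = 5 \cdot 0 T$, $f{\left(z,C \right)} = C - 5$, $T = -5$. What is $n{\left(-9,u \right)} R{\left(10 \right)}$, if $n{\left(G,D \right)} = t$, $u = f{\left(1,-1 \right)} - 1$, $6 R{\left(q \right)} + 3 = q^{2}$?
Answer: $\frac{97}{2} \approx 48.5$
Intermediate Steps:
$R{\left(q \right)} = - \frac{1}{2} + \frac{q^{2}}{6}$
$f{\left(z,C \right)} = -5 + C$
$u = -7$ ($u = \left(-5 - 1\right) - 1 = -6 - 1 = -7$)
$t = 3$ ($t = 3 + 5 \cdot 0 \left(-5\right) = 3 + 0 \left(-5\right) = 3 + 0 = 3$)
$n{\left(G,D \right)} = 3$
$n{\left(-9,u \right)} R{\left(10 \right)} = 3 \left(- \frac{1}{2} + \frac{10^{2}}{6}\right) = 3 \left(- \frac{1}{2} + \frac{1}{6} \cdot 100\right) = 3 \left(- \frac{1}{2} + \frac{50}{3}\right) = 3 \cdot \frac{97}{6} = \frac{97}{2}$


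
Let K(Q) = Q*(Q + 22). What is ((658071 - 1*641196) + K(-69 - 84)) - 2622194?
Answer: -2585276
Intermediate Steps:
K(Q) = Q*(22 + Q)
((658071 - 1*641196) + K(-69 - 84)) - 2622194 = ((658071 - 1*641196) + (-69 - 84)*(22 + (-69 - 84))) - 2622194 = ((658071 - 641196) - 153*(22 - 153)) - 2622194 = (16875 - 153*(-131)) - 2622194 = (16875 + 20043) - 2622194 = 36918 - 2622194 = -2585276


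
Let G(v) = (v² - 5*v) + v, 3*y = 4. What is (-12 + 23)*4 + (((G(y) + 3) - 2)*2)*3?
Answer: 86/3 ≈ 28.667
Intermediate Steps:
y = 4/3 (y = (⅓)*4 = 4/3 ≈ 1.3333)
G(v) = v² - 4*v
(-12 + 23)*4 + (((G(y) + 3) - 2)*2)*3 = (-12 + 23)*4 + (((4*(-4 + 4/3)/3 + 3) - 2)*2)*3 = 11*4 + ((((4/3)*(-8/3) + 3) - 2)*2)*3 = 44 + (((-32/9 + 3) - 2)*2)*3 = 44 + ((-5/9 - 2)*2)*3 = 44 - 23/9*2*3 = 44 - 46/9*3 = 44 - 46/3 = 86/3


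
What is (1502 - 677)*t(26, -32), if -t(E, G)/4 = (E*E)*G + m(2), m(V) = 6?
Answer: 71365800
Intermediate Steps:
t(E, G) = -24 - 4*G*E² (t(E, G) = -4*((E*E)*G + 6) = -4*(E²*G + 6) = -4*(G*E² + 6) = -4*(6 + G*E²) = -24 - 4*G*E²)
(1502 - 677)*t(26, -32) = (1502 - 677)*(-24 - 4*(-32)*26²) = 825*(-24 - 4*(-32)*676) = 825*(-24 + 86528) = 825*86504 = 71365800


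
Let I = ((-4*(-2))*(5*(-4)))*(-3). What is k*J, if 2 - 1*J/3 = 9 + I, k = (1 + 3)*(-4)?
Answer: 23376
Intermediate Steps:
k = -16 (k = 4*(-4) = -16)
I = 480 (I = (8*(-20))*(-3) = -160*(-3) = 480)
J = -1461 (J = 6 - 3*(9 + 480) = 6 - 3*489 = 6 - 1467 = -1461)
k*J = -16*(-1461) = 23376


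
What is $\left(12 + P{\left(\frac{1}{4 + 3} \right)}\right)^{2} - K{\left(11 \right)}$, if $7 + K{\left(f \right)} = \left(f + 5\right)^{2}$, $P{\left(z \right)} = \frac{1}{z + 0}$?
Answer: $112$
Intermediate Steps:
$P{\left(z \right)} = \frac{1}{z}$
$K{\left(f \right)} = -7 + \left(5 + f\right)^{2}$ ($K{\left(f \right)} = -7 + \left(f + 5\right)^{2} = -7 + \left(5 + f\right)^{2}$)
$\left(12 + P{\left(\frac{1}{4 + 3} \right)}\right)^{2} - K{\left(11 \right)} = \left(12 + \frac{1}{\frac{1}{4 + 3}}\right)^{2} - \left(-7 + \left(5 + 11\right)^{2}\right) = \left(12 + \frac{1}{\frac{1}{7}}\right)^{2} - \left(-7 + 16^{2}\right) = \left(12 + \frac{1}{\frac{1}{7}}\right)^{2} - \left(-7 + 256\right) = \left(12 + 7\right)^{2} - 249 = 19^{2} - 249 = 361 - 249 = 112$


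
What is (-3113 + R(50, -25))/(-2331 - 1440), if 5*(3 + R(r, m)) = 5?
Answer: 3115/3771 ≈ 0.82604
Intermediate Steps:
R(r, m) = -2 (R(r, m) = -3 + (⅕)*5 = -3 + 1 = -2)
(-3113 + R(50, -25))/(-2331 - 1440) = (-3113 - 2)/(-2331 - 1440) = -3115/(-3771) = -3115*(-1/3771) = 3115/3771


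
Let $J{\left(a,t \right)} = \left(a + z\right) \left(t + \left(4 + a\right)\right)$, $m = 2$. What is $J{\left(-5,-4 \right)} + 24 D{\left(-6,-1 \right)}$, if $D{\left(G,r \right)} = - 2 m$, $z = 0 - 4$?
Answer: $-51$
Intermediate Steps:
$z = -4$
$D{\left(G,r \right)} = -4$ ($D{\left(G,r \right)} = \left(-2\right) 2 = -4$)
$J{\left(a,t \right)} = \left(-4 + a\right) \left(4 + a + t\right)$ ($J{\left(a,t \right)} = \left(a - 4\right) \left(t + \left(4 + a\right)\right) = \left(-4 + a\right) \left(4 + a + t\right)$)
$J{\left(-5,-4 \right)} + 24 D{\left(-6,-1 \right)} = \left(-16 + \left(-5\right)^{2} - -16 - -20\right) + 24 \left(-4\right) = \left(-16 + 25 + 16 + 20\right) - 96 = 45 - 96 = -51$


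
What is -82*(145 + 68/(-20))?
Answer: -58056/5 ≈ -11611.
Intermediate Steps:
-82*(145 + 68/(-20)) = -82*(145 + 68*(-1/20)) = -82*(145 - 17/5) = -82*708/5 = -58056/5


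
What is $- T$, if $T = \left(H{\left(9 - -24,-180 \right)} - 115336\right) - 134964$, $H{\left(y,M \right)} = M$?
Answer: $250480$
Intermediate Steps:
$T = -250480$ ($T = \left(-180 - 115336\right) - 134964 = -115516 - 134964 = -250480$)
$- T = \left(-1\right) \left(-250480\right) = 250480$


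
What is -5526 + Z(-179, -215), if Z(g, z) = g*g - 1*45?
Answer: 26470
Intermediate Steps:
Z(g, z) = -45 + g**2 (Z(g, z) = g**2 - 45 = -45 + g**2)
-5526 + Z(-179, -215) = -5526 + (-45 + (-179)**2) = -5526 + (-45 + 32041) = -5526 + 31996 = 26470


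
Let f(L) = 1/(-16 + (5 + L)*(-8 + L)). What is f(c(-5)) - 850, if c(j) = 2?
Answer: -49301/58 ≈ -850.02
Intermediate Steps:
f(L) = 1/(-16 + (-8 + L)*(5 + L))
f(c(-5)) - 850 = 1/(-56 + 2**2 - 3*2) - 850 = 1/(-56 + 4 - 6) - 850 = 1/(-58) - 850 = -1/58 - 850 = -49301/58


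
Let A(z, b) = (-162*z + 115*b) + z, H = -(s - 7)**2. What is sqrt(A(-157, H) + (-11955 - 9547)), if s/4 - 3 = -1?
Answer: 2*sqrt(915) ≈ 60.498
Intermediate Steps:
s = 8 (s = 12 + 4*(-1) = 12 - 4 = 8)
H = -1 (H = -(8 - 7)**2 = -1*1**2 = -1*1 = -1)
A(z, b) = -161*z + 115*b
sqrt(A(-157, H) + (-11955 - 9547)) = sqrt((-161*(-157) + 115*(-1)) + (-11955 - 9547)) = sqrt((25277 - 115) - 21502) = sqrt(25162 - 21502) = sqrt(3660) = 2*sqrt(915)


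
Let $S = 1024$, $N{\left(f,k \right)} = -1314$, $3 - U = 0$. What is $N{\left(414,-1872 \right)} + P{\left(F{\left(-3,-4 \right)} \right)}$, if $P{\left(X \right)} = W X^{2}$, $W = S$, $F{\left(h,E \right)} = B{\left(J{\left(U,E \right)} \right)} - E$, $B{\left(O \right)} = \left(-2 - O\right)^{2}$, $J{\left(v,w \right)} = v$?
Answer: $859870$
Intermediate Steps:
$U = 3$ ($U = 3 - 0 = 3 + 0 = 3$)
$F{\left(h,E \right)} = 25 - E$ ($F{\left(h,E \right)} = \left(2 + 3\right)^{2} - E = 5^{2} - E = 25 - E$)
$W = 1024$
$P{\left(X \right)} = 1024 X^{2}$
$N{\left(414,-1872 \right)} + P{\left(F{\left(-3,-4 \right)} \right)} = -1314 + 1024 \left(25 - -4\right)^{2} = -1314 + 1024 \left(25 + 4\right)^{2} = -1314 + 1024 \cdot 29^{2} = -1314 + 1024 \cdot 841 = -1314 + 861184 = 859870$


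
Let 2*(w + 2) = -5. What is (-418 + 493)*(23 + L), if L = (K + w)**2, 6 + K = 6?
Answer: 12975/4 ≈ 3243.8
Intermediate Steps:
w = -9/2 (w = -2 + (1/2)*(-5) = -2 - 5/2 = -9/2 ≈ -4.5000)
K = 0 (K = -6 + 6 = 0)
L = 81/4 (L = (0 - 9/2)**2 = (-9/2)**2 = 81/4 ≈ 20.250)
(-418 + 493)*(23 + L) = (-418 + 493)*(23 + 81/4) = 75*(173/4) = 12975/4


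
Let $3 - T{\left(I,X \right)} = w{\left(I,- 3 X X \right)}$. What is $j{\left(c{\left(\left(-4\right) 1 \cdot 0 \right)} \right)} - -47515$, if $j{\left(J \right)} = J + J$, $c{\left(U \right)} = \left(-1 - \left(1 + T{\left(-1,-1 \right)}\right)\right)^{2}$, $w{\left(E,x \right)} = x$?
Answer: $47643$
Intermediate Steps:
$T{\left(I,X \right)} = 3 + 3 X^{2}$ ($T{\left(I,X \right)} = 3 - - 3 X X = 3 - - 3 X^{2} = 3 + 3 X^{2}$)
$c{\left(U \right)} = 64$ ($c{\left(U \right)} = \left(-1 - \left(4 + 3\right)\right)^{2} = \left(-1 - 7\right)^{2} = \left(-8\right)^{2} = 64$)
$j{\left(J \right)} = 2 J$
$j{\left(c{\left(\left(-4\right) 1 \cdot 0 \right)} \right)} - -47515 = 2 \cdot 64 - -47515 = 128 + 47515 = 47643$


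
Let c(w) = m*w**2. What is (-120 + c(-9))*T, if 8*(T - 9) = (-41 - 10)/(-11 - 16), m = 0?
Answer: -3325/3 ≈ -1108.3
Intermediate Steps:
c(w) = 0 (c(w) = 0*w**2 = 0)
T = 665/72 (T = 9 + ((-41 - 10)/(-11 - 16))/8 = 9 + (-51/(-27))/8 = 9 + (-51*(-1/27))/8 = 9 + (1/8)*(17/9) = 9 + 17/72 = 665/72 ≈ 9.2361)
(-120 + c(-9))*T = (-120 + 0)*(665/72) = -120*665/72 = -3325/3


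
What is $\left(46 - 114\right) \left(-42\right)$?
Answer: $2856$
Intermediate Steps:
$\left(46 - 114\right) \left(-42\right) = \left(-68\right) \left(-42\right) = 2856$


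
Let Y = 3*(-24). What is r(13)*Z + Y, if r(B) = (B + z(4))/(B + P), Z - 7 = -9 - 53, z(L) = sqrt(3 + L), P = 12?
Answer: -503/5 - 11*sqrt(7)/5 ≈ -106.42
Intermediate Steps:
Z = -55 (Z = 7 + (-9 - 53) = 7 - 62 = -55)
Y = -72
r(B) = (B + sqrt(7))/(12 + B) (r(B) = (B + sqrt(3 + 4))/(B + 12) = (B + sqrt(7))/(12 + B))
r(13)*Z + Y = ((13 + sqrt(7))/(12 + 13))*(-55) - 72 = ((13 + sqrt(7))/25)*(-55) - 72 = (13/25 + sqrt(7)/25)*(-55) - 72 = (-143/5 - 11*sqrt(7)/5) - 72 = -503/5 - 11*sqrt(7)/5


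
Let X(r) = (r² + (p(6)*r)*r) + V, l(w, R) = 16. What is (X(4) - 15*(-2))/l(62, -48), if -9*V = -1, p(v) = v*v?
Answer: 5599/144 ≈ 38.882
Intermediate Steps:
p(v) = v²
V = ⅑ (V = -⅑*(-1) = ⅑ ≈ 0.11111)
X(r) = ⅑ + 37*r² (X(r) = (r² + (6²*r)*r) + ⅑ = (r² + (36*r)*r) + ⅑ = (r² + 36*r²) + ⅑ = 37*r² + ⅑ = ⅑ + 37*r²)
(X(4) - 15*(-2))/l(62, -48) = ((⅑ + 37*4²) - 15*(-2))/16 = ((⅑ + 37*16) + 30)*(1/16) = ((⅑ + 592) + 30)*(1/16) = (5329/9 + 30)*(1/16) = (5599/9)*(1/16) = 5599/144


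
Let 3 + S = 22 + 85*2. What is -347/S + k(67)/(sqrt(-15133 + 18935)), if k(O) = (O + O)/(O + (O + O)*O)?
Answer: -347/189 + sqrt(3802)/256635 ≈ -1.8357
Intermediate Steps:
k(O) = 2*O/(O + 2*O**2) (k(O) = (2*O)/(O + (2*O)*O) = (2*O)/(O + 2*O**2) = 2*O/(O + 2*O**2))
S = 189 (S = -3 + (22 + 85*2) = -3 + (22 + 170) = -3 + 192 = 189)
-347/S + k(67)/(sqrt(-15133 + 18935)) = -347/189 + (2/(1 + 2*67))/(sqrt(-15133 + 18935)) = -347*1/189 + (2/(1 + 134))/(sqrt(3802)) = -347/189 + (2/135)*(sqrt(3802)/3802) = -347/189 + (2*(1/135))*(sqrt(3802)/3802) = -347/189 + 2*(sqrt(3802)/3802)/135 = -347/189 + sqrt(3802)/256635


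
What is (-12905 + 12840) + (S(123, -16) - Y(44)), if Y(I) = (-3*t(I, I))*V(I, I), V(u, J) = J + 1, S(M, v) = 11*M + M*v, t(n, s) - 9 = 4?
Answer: 1075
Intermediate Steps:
t(n, s) = 13 (t(n, s) = 9 + 4 = 13)
V(u, J) = 1 + J
Y(I) = -39 - 39*I (Y(I) = (-3*13)*(1 + I) = -39*(1 + I) = -39 - 39*I)
(-12905 + 12840) + (S(123, -16) - Y(44)) = (-12905 + 12840) + (123*(11 - 16) - (-39 - 39*44)) = -65 + (123*(-5) - (-39 - 1716)) = -65 + (-615 - 1*(-1755)) = -65 + (-615 + 1755) = -65 + 1140 = 1075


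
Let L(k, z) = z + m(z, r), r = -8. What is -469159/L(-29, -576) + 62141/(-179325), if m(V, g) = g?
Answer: 84095647331/104725800 ≈ 803.01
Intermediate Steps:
L(k, z) = -8 + z (L(k, z) = z - 8 = -8 + z)
-469159/L(-29, -576) + 62141/(-179325) = -469159/(-8 - 576) + 62141/(-179325) = -469159/(-584) + 62141*(-1/179325) = -469159*(-1/584) - 62141/179325 = 469159/584 - 62141/179325 = 84095647331/104725800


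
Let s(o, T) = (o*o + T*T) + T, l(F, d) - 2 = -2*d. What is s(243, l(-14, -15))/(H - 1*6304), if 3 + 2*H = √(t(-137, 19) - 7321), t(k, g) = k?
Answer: -1515968310/159044779 - 120210*I*√7458/159044779 ≈ -9.5317 - 0.065273*I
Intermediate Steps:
l(F, d) = 2 - 2*d
s(o, T) = T + T² + o² (s(o, T) = (o² + T²) + T = (T² + o²) + T = T + T² + o²)
H = -3/2 + I*√7458/2 (H = -3/2 + √(-137 - 7321)/2 = -3/2 + √(-7458)/2 = -3/2 + (I*√7458)/2 = -3/2 + I*√7458/2 ≈ -1.5 + 43.18*I)
s(243, l(-14, -15))/(H - 1*6304) = ((2 - 2*(-15)) + (2 - 2*(-15))² + 243²)/((-3/2 + I*√7458/2) - 1*6304) = ((2 + 30) + (2 + 30)² + 59049)/((-3/2 + I*√7458/2) - 6304) = (32 + 32² + 59049)/(-12611/2 + I*√7458/2) = (32 + 1024 + 59049)/(-12611/2 + I*√7458/2) = 60105/(-12611/2 + I*√7458/2)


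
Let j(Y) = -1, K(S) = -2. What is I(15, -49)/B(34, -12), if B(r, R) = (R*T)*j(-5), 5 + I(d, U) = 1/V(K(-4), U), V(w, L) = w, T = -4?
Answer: 11/96 ≈ 0.11458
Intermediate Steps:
I(d, U) = -11/2 (I(d, U) = -5 + 1/(-2) = -5 - 1/2 = -11/2)
B(r, R) = 4*R (B(r, R) = (R*(-4))*(-1) = -4*R*(-1) = 4*R)
I(15, -49)/B(34, -12) = -11/(2*(4*(-12))) = -11/2/(-48) = -11/2*(-1/48) = 11/96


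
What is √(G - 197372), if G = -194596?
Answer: 12*I*√2722 ≈ 626.07*I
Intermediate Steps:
√(G - 197372) = √(-194596 - 197372) = √(-391968) = 12*I*√2722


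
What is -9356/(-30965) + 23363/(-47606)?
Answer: -278033559/1474119790 ≈ -0.18861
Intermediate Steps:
-9356/(-30965) + 23363/(-47606) = -9356*(-1/30965) + 23363*(-1/47606) = 9356/30965 - 23363/47606 = -278033559/1474119790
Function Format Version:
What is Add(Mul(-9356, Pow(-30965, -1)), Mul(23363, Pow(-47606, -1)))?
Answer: Rational(-278033559, 1474119790) ≈ -0.18861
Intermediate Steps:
Add(Mul(-9356, Pow(-30965, -1)), Mul(23363, Pow(-47606, -1))) = Add(Mul(-9356, Rational(-1, 30965)), Mul(23363, Rational(-1, 47606))) = Add(Rational(9356, 30965), Rational(-23363, 47606)) = Rational(-278033559, 1474119790)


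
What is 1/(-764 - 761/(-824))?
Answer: -824/628775 ≈ -0.0013105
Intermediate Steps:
1/(-764 - 761/(-824)) = 1/(-764 - 761*(-1/824)) = 1/(-764 + 761/824) = 1/(-628775/824) = -824/628775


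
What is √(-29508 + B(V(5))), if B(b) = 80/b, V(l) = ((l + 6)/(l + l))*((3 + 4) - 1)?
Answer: 2*I*√8030253/33 ≈ 171.74*I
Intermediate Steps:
V(l) = 3*(6 + l)/l (V(l) = ((6 + l)/((2*l)))*(7 - 1) = ((6 + l)*(1/(2*l)))*6 = ((6 + l)/(2*l))*6 = 3*(6 + l)/l)
√(-29508 + B(V(5))) = √(-29508 + 80/(3 + 18/5)) = √(-29508 + 80/(33/5)) = √(-29508 + 80*(5/33)) = √(-29508 + 400/33) = √(-973364/33) = 2*I*√8030253/33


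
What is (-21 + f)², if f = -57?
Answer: 6084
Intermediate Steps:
(-21 + f)² = (-21 - 57)² = (-78)² = 6084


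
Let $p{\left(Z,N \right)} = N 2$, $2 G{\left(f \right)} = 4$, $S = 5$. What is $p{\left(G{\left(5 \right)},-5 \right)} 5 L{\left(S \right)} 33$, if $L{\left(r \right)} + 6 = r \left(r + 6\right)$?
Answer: $-80850$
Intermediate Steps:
$G{\left(f \right)} = 2$ ($G{\left(f \right)} = \frac{1}{2} \cdot 4 = 2$)
$p{\left(Z,N \right)} = 2 N$
$L{\left(r \right)} = -6 + r \left(6 + r\right)$ ($L{\left(r \right)} = -6 + r \left(r + 6\right) = -6 + r \left(6 + r\right)$)
$p{\left(G{\left(5 \right)},-5 \right)} 5 L{\left(S \right)} 33 = 2 \left(-5\right) 5 \left(-6 + 5^{2} + 6 \cdot 5\right) 33 = \left(-10\right) 5 \left(-6 + 25 + 30\right) 33 = \left(-50\right) 49 \cdot 33 = \left(-2450\right) 33 = -80850$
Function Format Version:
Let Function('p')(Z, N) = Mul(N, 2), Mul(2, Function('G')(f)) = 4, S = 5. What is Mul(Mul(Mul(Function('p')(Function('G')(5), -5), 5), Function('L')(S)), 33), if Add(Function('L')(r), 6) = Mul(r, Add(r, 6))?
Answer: -80850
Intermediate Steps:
Function('G')(f) = 2 (Function('G')(f) = Mul(Rational(1, 2), 4) = 2)
Function('p')(Z, N) = Mul(2, N)
Function('L')(r) = Add(-6, Mul(r, Add(6, r))) (Function('L')(r) = Add(-6, Mul(r, Add(r, 6))) = Add(-6, Mul(r, Add(6, r))))
Mul(Mul(Mul(Function('p')(Function('G')(5), -5), 5), Function('L')(S)), 33) = Mul(Mul(Mul(Mul(2, -5), 5), Add(-6, Pow(5, 2), Mul(6, 5))), 33) = Mul(Mul(Mul(-10, 5), Add(-6, 25, 30)), 33) = Mul(Mul(-50, 49), 33) = Mul(-2450, 33) = -80850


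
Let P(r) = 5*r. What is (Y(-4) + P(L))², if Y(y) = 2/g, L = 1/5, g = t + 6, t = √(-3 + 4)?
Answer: 81/49 ≈ 1.6531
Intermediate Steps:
t = 1 (t = √1 = 1)
g = 7 (g = 1 + 6 = 7)
L = ⅕ ≈ 0.20000
Y(y) = 2/7
(Y(-4) + P(L))² = (2/7 + 5*(⅕))² = (2/7 + 1)² = (9/7)² = 81/49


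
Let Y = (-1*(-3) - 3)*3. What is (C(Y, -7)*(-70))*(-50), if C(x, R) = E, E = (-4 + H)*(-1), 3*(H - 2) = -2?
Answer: 28000/3 ≈ 9333.3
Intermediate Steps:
H = 4/3 (H = 2 + (⅓)*(-2) = 2 - ⅔ = 4/3 ≈ 1.3333)
Y = 0 (Y = (3 - 3)*3 = 0*3 = 0)
E = 8/3 (E = (-4 + 4/3)*(-1) = -8/3*(-1) = 8/3 ≈ 2.6667)
C(x, R) = 8/3
(C(Y, -7)*(-70))*(-50) = ((8/3)*(-70))*(-50) = -560/3*(-50) = 28000/3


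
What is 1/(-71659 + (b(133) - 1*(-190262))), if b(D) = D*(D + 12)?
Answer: 1/137888 ≈ 7.2523e-6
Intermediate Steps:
b(D) = D*(12 + D)
1/(-71659 + (b(133) - 1*(-190262))) = 1/(-71659 + (133*(12 + 133) - 1*(-190262))) = 1/(-71659 + (133*145 + 190262)) = 1/(-71659 + (19285 + 190262)) = 1/(-71659 + 209547) = 1/137888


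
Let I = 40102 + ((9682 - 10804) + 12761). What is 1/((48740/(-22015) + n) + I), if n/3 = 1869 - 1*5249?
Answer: 4403/183159455 ≈ 2.4039e-5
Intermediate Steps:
n = -10140 (n = 3*(1869 - 1*5249) = 3*(1869 - 5249) = 3*(-3380) = -10140)
I = 51741 (I = 40102 + (-1122 + 12761) = 40102 + 11639 = 51741)
1/((48740/(-22015) + n) + I) = 1/((48740/(-22015) - 10140) + 51741) = 1/((48740*(-1/22015) - 10140) + 51741) = 1/((-9748/4403 - 10140) + 51741) = 1/(-44656168/4403 + 51741) = 1/(183159455/4403) = 4403/183159455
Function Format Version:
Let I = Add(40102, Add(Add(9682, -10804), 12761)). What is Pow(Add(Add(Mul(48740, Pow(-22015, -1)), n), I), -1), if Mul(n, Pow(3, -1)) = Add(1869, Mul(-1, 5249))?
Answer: Rational(4403, 183159455) ≈ 2.4039e-5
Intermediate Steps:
n = -10140 (n = Mul(3, Add(1869, Mul(-1, 5249))) = Mul(3, Add(1869, -5249)) = Mul(3, -3380) = -10140)
I = 51741 (I = Add(40102, Add(-1122, 12761)) = Add(40102, 11639) = 51741)
Pow(Add(Add(Mul(48740, Pow(-22015, -1)), n), I), -1) = Pow(Add(Add(Mul(48740, Pow(-22015, -1)), -10140), 51741), -1) = Pow(Add(Add(Mul(48740, Rational(-1, 22015)), -10140), 51741), -1) = Pow(Add(Add(Rational(-9748, 4403), -10140), 51741), -1) = Pow(Add(Rational(-44656168, 4403), 51741), -1) = Pow(Rational(183159455, 4403), -1) = Rational(4403, 183159455)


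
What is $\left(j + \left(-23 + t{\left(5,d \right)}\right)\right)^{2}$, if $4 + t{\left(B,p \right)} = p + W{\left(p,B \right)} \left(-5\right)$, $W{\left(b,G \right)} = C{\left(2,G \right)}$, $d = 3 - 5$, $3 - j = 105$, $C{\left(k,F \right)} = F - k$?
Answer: $21316$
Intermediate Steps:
$j = -102$ ($j = 3 - 105 = -102$)
$d = -2$ ($d = 3 - 5 = -2$)
$W{\left(b,G \right)} = -2 + G$ ($W{\left(b,G \right)} = G - 2 = -2 + G$)
$t{\left(B,p \right)} = 6 + p - 5 B$ ($t{\left(B,p \right)} = -4 + \left(p + \left(-2 + B\right) \left(-5\right)\right) = -4 - \left(-10 - p + 5 B\right) = -4 + \left(10 + p - 5 B\right) = 6 + p - 5 B$)
$\left(j + \left(-23 + t{\left(5,d \right)}\right)\right)^{2} = \left(-102 - 44\right)^{2} = \left(-146\right)^{2} = 21316$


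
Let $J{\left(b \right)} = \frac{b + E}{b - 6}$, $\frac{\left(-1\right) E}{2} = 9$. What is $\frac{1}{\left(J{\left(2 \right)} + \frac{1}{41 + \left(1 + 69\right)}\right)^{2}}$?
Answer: $\frac{12321}{198025} \approx 0.062219$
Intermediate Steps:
$E = -18$ ($E = \left(-2\right) 9 = -18$)
$J{\left(b \right)} = \frac{-18 + b}{-6 + b}$ ($J{\left(b \right)} = \frac{b - 18}{b - 6} = \frac{-18 + b}{-6 + b}$)
$\frac{1}{\left(J{\left(2 \right)} + \frac{1}{41 + \left(1 + 69\right)}\right)^{2}} = \frac{1}{\left(\frac{-18 + 2}{-6 + 2} + \frac{1}{41 + \left(1 + 69\right)}\right)^{2}} = \frac{1}{\left(\frac{1}{-4} \left(-16\right) + \frac{1}{41 + 70}\right)^{2}} = \frac{1}{\left(\left(- \frac{1}{4}\right) \left(-16\right) + \frac{1}{111}\right)^{2}} = \frac{1}{\left(4 + \frac{1}{111}\right)^{2}} = \frac{1}{\left(\frac{445}{111}\right)^{2}} = \frac{1}{\frac{198025}{12321}} = \frac{12321}{198025}$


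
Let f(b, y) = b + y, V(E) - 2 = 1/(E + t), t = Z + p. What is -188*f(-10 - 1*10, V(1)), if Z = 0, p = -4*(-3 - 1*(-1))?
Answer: 30268/9 ≈ 3363.1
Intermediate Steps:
p = 8 (p = -4*(-3 + 1) = -4*(-2) = 8)
t = 8 (t = 0 + 8 = 8)
V(E) = 2 + 1/(8 + E) (V(E) = 2 + 1/(E + 8) = 2 + 1/(8 + E))
-188*f(-10 - 1*10, V(1)) = -188*((-10 - 1*10) + (17 + 2*1)/(8 + 1)) = -188*((-10 - 10) + (17 + 2)/9) = -188*(-20 + (1/9)*19) = -188*(-20 + 19/9) = -188*(-161/9) = 30268/9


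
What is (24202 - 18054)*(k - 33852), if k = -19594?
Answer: -328586008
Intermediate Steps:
(24202 - 18054)*(k - 33852) = (24202 - 18054)*(-19594 - 33852) = 6148*(-53446) = -328586008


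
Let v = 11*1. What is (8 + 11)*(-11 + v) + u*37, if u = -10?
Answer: -370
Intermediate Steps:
v = 11
(8 + 11)*(-11 + v) + u*37 = (8 + 11)*(-11 + 11) - 10*37 = 19*0 - 370 = 0 - 370 = -370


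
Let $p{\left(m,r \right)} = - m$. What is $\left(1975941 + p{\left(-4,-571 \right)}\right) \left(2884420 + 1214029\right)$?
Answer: $8098309809305$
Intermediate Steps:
$\left(1975941 + p{\left(-4,-571 \right)}\right) \left(2884420 + 1214029\right) = \left(1975941 - -4\right) \left(2884420 + 1214029\right) = \left(1975941 + 4\right) 4098449 = 1975945 \cdot 4098449 = 8098309809305$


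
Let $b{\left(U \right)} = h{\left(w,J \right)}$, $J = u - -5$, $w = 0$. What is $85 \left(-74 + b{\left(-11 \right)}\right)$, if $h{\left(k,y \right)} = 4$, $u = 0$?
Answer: $-5950$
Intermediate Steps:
$J = 5$ ($J = 0 - -5 = 0 + 5 = 5$)
$b{\left(U \right)} = 4$
$85 \left(-74 + b{\left(-11 \right)}\right) = 85 \left(-74 + 4\right) = 85 \left(-70\right) = -5950$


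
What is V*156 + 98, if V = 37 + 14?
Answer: 8054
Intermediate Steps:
V = 51
V*156 + 98 = 51*156 + 98 = 7956 + 98 = 8054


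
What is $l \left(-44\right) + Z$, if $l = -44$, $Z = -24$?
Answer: $1912$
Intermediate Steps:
$l \left(-44\right) + Z = \left(-44\right) \left(-44\right) - 24 = 1936 - 24 = 1912$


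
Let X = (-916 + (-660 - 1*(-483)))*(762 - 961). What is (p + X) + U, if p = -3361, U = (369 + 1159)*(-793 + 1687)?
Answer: 1580178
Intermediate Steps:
U = 1366032 (U = 1528*894 = 1366032)
X = 217507 (X = (-916 + (-660 + 483))*(-199) = (-916 - 177)*(-199) = -1093*(-199) = 217507)
(p + X) + U = (-3361 + 217507) + 1366032 = 214146 + 1366032 = 1580178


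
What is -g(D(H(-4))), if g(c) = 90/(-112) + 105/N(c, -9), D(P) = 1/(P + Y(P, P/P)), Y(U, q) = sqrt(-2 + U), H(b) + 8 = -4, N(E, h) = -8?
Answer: 195/14 ≈ 13.929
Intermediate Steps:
H(b) = -12 (H(b) = -8 - 4 = -12)
D(P) = 1/(P + sqrt(-2 + P))
g(c) = -195/14 (g(c) = 90/(-112) + 105/(-8) = 90*(-1/112) + 105*(-1/8) = -45/56 - 105/8 = -195/14)
-g(D(H(-4))) = -1*(-195/14) = 195/14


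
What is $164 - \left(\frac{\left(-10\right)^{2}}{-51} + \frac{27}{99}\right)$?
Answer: $\frac{92951}{561} \approx 165.69$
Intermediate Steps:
$164 - \left(\frac{\left(-10\right)^{2}}{-51} + \frac{27}{99}\right) = 164 - \left(100 \left(- \frac{1}{51}\right) + 27 \cdot \frac{1}{99}\right) = 164 - \left(- \frac{100}{51} + \frac{3}{11}\right) = 164 - - \frac{947}{561} = 164 + \frac{947}{561} = \frac{92951}{561}$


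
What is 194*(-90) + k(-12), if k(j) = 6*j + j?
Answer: -17544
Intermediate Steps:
k(j) = 7*j
194*(-90) + k(-12) = 194*(-90) + 7*(-12) = -17460 - 84 = -17544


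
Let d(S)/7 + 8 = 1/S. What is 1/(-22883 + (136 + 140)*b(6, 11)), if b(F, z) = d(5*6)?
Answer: -5/191373 ≈ -2.6127e-5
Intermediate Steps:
d(S) = -56 + 7/S
b(F, z) = -1673/30 (b(F, z) = -56 + 7/((5*6)) = -56 + 7/30 = -1673/30)
1/(-22883 + (136 + 140)*b(6, 11)) = 1/(-22883 + (136 + 140)*(-1673/30)) = 1/(-22883 + 276*(-1673/30)) = 1/(-22883 - 76958/5) = 1/(-191373/5) = -5/191373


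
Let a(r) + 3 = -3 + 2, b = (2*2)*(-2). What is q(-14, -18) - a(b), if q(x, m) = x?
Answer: -10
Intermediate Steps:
b = -8 (b = 4*(-2) = -8)
a(r) = -4 (a(r) = -3 + (-3 + 2) = -3 - 1 = -4)
q(-14, -18) - a(b) = -14 - 1*(-4) = -14 + 4 = -10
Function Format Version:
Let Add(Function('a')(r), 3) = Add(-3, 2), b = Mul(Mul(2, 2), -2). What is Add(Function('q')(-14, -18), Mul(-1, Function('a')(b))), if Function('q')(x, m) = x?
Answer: -10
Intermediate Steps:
b = -8 (b = Mul(4, -2) = -8)
Function('a')(r) = -4 (Function('a')(r) = Add(-3, Add(-3, 2)) = Add(-3, -1) = -4)
Add(Function('q')(-14, -18), Mul(-1, Function('a')(b))) = Add(-14, Mul(-1, -4)) = Add(-14, 4) = -10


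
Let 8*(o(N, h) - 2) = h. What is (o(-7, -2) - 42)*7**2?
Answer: -7889/4 ≈ -1972.3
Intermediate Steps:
o(N, h) = 2 + h/8
(o(-7, -2) - 42)*7**2 = ((2 + (1/8)*(-2)) - 42)*7**2 = ((2 - 1/4) - 42)*49 = (7/4 - 42)*49 = -161/4*49 = -7889/4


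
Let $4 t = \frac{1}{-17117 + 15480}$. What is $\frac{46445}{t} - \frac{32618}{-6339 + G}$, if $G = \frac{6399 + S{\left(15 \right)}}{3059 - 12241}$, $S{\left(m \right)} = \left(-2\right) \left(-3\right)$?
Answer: $- \frac{17703268617513104}{58211103} \approx -3.0412 \cdot 10^{8}$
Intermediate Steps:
$S{\left(m \right)} = 6$
$t = - \frac{1}{6548}$ ($t = \frac{1}{4 \left(-17117 + 15480\right)} = \frac{1}{4 \left(-1637\right)} = \frac{1}{4} \left(- \frac{1}{1637}\right) = - \frac{1}{6548} \approx -0.00015272$)
$G = - \frac{6405}{9182}$ ($G = \frac{6399 + 6}{3059 - 12241} = \frac{6405}{-9182} = 6405 \left(- \frac{1}{9182}\right) = - \frac{6405}{9182} \approx -0.69756$)
$\frac{46445}{t} - \frac{32618}{-6339 + G} = \frac{46445}{- \frac{1}{6548}} - \frac{32618}{-6339 - \frac{6405}{9182}} = 46445 \left(-6548\right) - \frac{32618}{- \frac{58211103}{9182}} = -304121860 - - \frac{299498476}{58211103} = -304121860 + \frac{299498476}{58211103} = - \frac{17703268617513104}{58211103}$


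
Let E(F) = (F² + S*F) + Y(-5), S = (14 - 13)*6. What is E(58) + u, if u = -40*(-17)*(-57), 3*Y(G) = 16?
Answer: -105128/3 ≈ -35043.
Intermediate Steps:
Y(G) = 16/3 (Y(G) = (⅓)*16 = 16/3)
S = 6 (S = 1*6 = 6)
u = -38760 (u = 680*(-57) = -38760)
E(F) = 16/3 + F² + 6*F (E(F) = (F² + 6*F) + 16/3 = 16/3 + F² + 6*F)
E(58) + u = (16/3 + 58² + 6*58) - 38760 = (16/3 + 3364 + 348) - 38760 = 11152/3 - 38760 = -105128/3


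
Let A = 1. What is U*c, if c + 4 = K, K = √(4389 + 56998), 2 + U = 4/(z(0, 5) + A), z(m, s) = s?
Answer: 16/3 - 4*√61387/3 ≈ -325.02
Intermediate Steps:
U = -4/3 (U = -2 + 4/(5 + 1) = -2 + 4/6 = -2 + (⅙)*4 = -2 + ⅔ = -4/3 ≈ -1.3333)
K = √61387 ≈ 247.76
c = -4 + √61387 ≈ 243.76
U*c = -4*(-4 + √61387)/3 = 16/3 - 4*√61387/3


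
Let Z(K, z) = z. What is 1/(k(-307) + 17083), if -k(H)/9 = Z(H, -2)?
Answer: 1/17101 ≈ 5.8476e-5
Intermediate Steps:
k(H) = 18 (k(H) = -9*(-2) = 18)
1/(k(-307) + 17083) = 1/(18 + 17083) = 1/17101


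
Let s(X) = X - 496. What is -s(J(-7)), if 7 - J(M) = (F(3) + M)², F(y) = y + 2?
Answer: 493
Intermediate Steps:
F(y) = 2 + y
J(M) = 7 - (5 + M)² (J(M) = 7 - ((2 + 3) + M)² = 7 - (5 + M)²)
s(X) = -496 + X
-s(J(-7)) = -(-496 + (7 - (5 - 7)²)) = -(-496 + (7 - 1*(-2)²)) = -(-496 + (7 - 1*4)) = -(-496 + (7 - 4)) = -(-496 + 3) = -1*(-493) = 493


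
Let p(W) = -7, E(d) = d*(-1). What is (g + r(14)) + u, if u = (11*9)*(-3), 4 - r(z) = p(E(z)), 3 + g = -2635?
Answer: -2924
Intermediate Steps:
g = -2638 (g = -3 - 2635 = -2638)
E(d) = -d
r(z) = 11 (r(z) = 4 - 1*(-7) = 4 + 7 = 11)
u = -297 (u = 99*(-3) = -297)
(g + r(14)) + u = (-2638 + 11) - 297 = -2627 - 297 = -2924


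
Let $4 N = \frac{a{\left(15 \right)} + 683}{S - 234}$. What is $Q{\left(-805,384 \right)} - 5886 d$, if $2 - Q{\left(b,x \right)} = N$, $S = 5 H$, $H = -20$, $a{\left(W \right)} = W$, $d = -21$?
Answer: $\frac{82570493}{668} \approx 1.2361 \cdot 10^{5}$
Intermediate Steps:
$S = -100$ ($S = 5 \left(-20\right) = -100$)
$N = - \frac{349}{668}$ ($N = \frac{\left(15 + 683\right) \frac{1}{-100 - 234}}{4} = \frac{698 \frac{1}{-334}}{4} = \frac{698 \left(- \frac{1}{334}\right)}{4} = \frac{1}{4} \left(- \frac{349}{167}\right) = - \frac{349}{668} \approx -0.52246$)
$Q{\left(b,x \right)} = \frac{1685}{668}$ ($Q{\left(b,x \right)} = 2 - - \frac{349}{668} = 2 + \frac{349}{668} = \frac{1685}{668}$)
$Q{\left(-805,384 \right)} - 5886 d = \frac{1685}{668} - -123606 = \frac{1685}{668} + 123606 = \frac{82570493}{668}$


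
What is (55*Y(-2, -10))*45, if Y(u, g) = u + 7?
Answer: 12375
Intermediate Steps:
Y(u, g) = 7 + u
(55*Y(-2, -10))*45 = (55*(7 - 2))*45 = (55*5)*45 = 275*45 = 12375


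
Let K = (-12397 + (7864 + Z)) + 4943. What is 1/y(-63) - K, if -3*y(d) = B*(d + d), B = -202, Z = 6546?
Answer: -59014705/8484 ≈ -6956.0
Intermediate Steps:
y(d) = 404*d/3 (y(d) = -(-202)*(d + d)/3 = -(-202)*2*d/3 = -(-404)*d/3 = 404*d/3)
K = 6956 (K = (-12397 + (7864 + 6546)) + 4943 = (-12397 + 14410) + 4943 = 2013 + 4943 = 6956)
1/y(-63) - K = 1/((404/3)*(-63)) - 1*6956 = 1/(-8484) - 6956 = -1/8484 - 6956 = -59014705/8484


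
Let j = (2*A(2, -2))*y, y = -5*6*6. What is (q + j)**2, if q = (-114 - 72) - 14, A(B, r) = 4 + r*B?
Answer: 40000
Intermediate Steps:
A(B, r) = 4 + B*r
y = -180 (y = -30*6 = -180)
j = 0 (j = (2*(4 + 2*(-2)))*(-180) = (2*(4 - 4))*(-180) = (2*0)*(-180) = 0*(-180) = 0)
q = -200 (q = -186 - 14 = -200)
(q + j)**2 = (-200 + 0)**2 = (-200)**2 = 40000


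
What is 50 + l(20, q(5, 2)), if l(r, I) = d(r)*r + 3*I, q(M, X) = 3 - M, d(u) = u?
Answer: 444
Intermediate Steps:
l(r, I) = r² + 3*I (l(r, I) = r*r + 3*I = r² + 3*I)
50 + l(20, q(5, 2)) = 50 + (20² + 3*(3 - 1*5)) = 50 + (400 + 3*(3 - 5)) = 50 + (400 + 3*(-2)) = 50 + (400 - 6) = 50 + 394 = 444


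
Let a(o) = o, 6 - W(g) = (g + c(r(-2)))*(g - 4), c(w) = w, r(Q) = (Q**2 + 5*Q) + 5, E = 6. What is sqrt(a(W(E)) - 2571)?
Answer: 5*I*sqrt(103) ≈ 50.744*I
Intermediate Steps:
r(Q) = 5 + Q**2 + 5*Q
W(g) = 6 - (-1 + g)*(-4 + g) (W(g) = 6 - (g + (5 + (-2)**2 + 5*(-2)))*(g - 4) = 6 - (g + (5 + 4 - 10))*(-4 + g) = 6 - (g - 1)*(-4 + g) = 6 - (-1 + g)*(-4 + g))
sqrt(a(W(E)) - 2571) = sqrt((2 - 1*6**2 + 5*6) - 2571) = sqrt((2 - 1*36 + 30) - 2571) = sqrt((2 - 36 + 30) - 2571) = sqrt(-4 - 2571) = sqrt(-2575) = 5*I*sqrt(103)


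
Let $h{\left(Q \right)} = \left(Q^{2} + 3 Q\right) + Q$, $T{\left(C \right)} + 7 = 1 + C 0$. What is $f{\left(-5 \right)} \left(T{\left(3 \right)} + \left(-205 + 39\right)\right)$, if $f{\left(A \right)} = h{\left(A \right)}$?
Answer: $-860$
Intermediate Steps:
$T{\left(C \right)} = -6$ ($T{\left(C \right)} = -7 + \left(1 + C 0\right) = -7 + \left(1 + 0\right) = -7 + 1 = -6$)
$h{\left(Q \right)} = Q^{2} + 4 Q$
$f{\left(A \right)} = A \left(4 + A\right)$
$f{\left(-5 \right)} \left(T{\left(3 \right)} + \left(-205 + 39\right)\right) = - 5 \left(4 - 5\right) \left(-6 + \left(-205 + 39\right)\right) = \left(-5\right) \left(-1\right) \left(-6 - 166\right) = 5 \left(-172\right) = -860$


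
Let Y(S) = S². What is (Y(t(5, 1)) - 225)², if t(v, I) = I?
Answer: 50176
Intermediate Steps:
(Y(t(5, 1)) - 225)² = (1² - 225)² = (1 - 225)² = (-224)² = 50176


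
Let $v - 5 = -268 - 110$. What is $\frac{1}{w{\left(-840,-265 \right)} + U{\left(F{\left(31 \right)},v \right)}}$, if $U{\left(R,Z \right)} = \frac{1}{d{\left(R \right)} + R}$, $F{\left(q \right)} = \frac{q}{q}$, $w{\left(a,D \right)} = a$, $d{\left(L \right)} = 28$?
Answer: $- \frac{29}{24359} \approx -0.0011905$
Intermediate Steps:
$F{\left(q \right)} = 1$
$v = -373$ ($v = 5 - 378 = -373$)
$U{\left(R,Z \right)} = \frac{1}{28 + R}$
$\frac{1}{w{\left(-840,-265 \right)} + U{\left(F{\left(31 \right)},v \right)}} = \frac{1}{-840 + \frac{1}{28 + 1}} = \frac{1}{-840 + \frac{1}{29}} = \frac{1}{- \frac{24359}{29}} = - \frac{29}{24359}$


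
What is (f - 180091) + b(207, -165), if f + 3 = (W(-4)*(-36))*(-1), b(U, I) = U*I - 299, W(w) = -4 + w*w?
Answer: -214116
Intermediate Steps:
W(w) = -4 + w²
b(U, I) = -299 + I*U (b(U, I) = I*U - 299 = -299 + I*U)
f = 429 (f = -3 + ((-4 + (-4)²)*(-36))*(-1) = -3 + ((-4 + 16)*(-36))*(-1) = -3 + (12*(-36))*(-1) = -3 - 432*(-1) = -3 + 432 = 429)
(f - 180091) + b(207, -165) = (429 - 180091) + (-299 - 165*207) = -179662 + (-299 - 34155) = -179662 - 34454 = -214116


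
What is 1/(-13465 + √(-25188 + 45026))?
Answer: -13465/181286387 - √19838/181286387 ≈ -7.5052e-5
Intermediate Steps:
1/(-13465 + √(-25188 + 45026)) = 1/(-13465 + √19838)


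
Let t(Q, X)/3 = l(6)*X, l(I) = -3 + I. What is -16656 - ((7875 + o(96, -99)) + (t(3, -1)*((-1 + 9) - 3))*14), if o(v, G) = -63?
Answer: -23838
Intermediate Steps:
t(Q, X) = 9*X (t(Q, X) = 3*((-3 + 6)*X) = 3*(3*X) = 9*X)
-16656 - ((7875 + o(96, -99)) + (t(3, -1)*((-1 + 9) - 3))*14) = -16656 - ((7875 - 63) + ((9*(-1))*((-1 + 9) - 3))*14) = -16656 - (7812 - 9*(8 - 3)*14) = -16656 - (7812 - 9*5*14) = -16656 - (7812 - 45*14) = -16656 - (7812 - 630) = -16656 - 1*7182 = -16656 - 7182 = -23838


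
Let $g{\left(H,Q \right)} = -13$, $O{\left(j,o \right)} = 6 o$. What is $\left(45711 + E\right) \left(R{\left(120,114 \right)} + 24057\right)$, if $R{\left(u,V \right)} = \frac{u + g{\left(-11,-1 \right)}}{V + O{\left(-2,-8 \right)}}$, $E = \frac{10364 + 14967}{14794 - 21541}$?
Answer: $\frac{244838908749517}{222651} \approx 1.0997 \cdot 10^{9}$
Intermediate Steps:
$E = - \frac{25331}{6747}$ ($E = \frac{25331}{-6747} = 25331 \left(- \frac{1}{6747}\right) = - \frac{25331}{6747} \approx -3.7544$)
$R{\left(u,V \right)} = \frac{-13 + u}{-48 + V}$ ($R{\left(u,V \right)} = \frac{u - 13}{V + 6 \left(-8\right)} = \frac{-13 + u}{V - 48} = \frac{-13 + u}{-48 + V}$)
$\left(45711 + E\right) \left(R{\left(120,114 \right)} + 24057\right) = \left(45711 - \frac{25331}{6747}\right) \left(\frac{-13 + 120}{-48 + 114} + 24057\right) = \frac{308386786 \left(\frac{1}{66} \cdot 107 + 24057\right)}{6747} = \frac{308386786 \left(\frac{107}{66} + 24057\right)}{6747} = \frac{308386786}{6747} \cdot \frac{1587869}{66} = \frac{244838908749517}{222651}$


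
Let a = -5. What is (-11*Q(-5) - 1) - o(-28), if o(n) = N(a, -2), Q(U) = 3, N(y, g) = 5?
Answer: -39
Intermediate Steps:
o(n) = 5
(-11*Q(-5) - 1) - o(-28) = (-11*3 - 1) - 1*5 = (-33 - 1) - 5 = -34 - 5 = -39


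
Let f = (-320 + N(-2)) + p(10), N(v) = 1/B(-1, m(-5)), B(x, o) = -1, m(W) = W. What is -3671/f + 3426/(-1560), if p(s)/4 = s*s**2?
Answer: -235013/73580 ≈ -3.1940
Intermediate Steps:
p(s) = 4*s**3 (p(s) = 4*(s*s**2) = 4*s**3)
N(v) = -1 (N(v) = 1/(-1) = -1)
f = 3679 (f = (-320 - 1) + 4*10**3 = -321 + 4*1000 = -321 + 4000 = 3679)
-3671/f + 3426/(-1560) = -3671/3679 + 3426/(-1560) = -3671*1/3679 + 3426*(-1/1560) = -3671/3679 - 571/260 = -235013/73580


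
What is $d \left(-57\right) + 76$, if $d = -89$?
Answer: $5149$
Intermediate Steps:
$d \left(-57\right) + 76 = \left(-89\right) \left(-57\right) + 76 = 5073 + 76 = 5149$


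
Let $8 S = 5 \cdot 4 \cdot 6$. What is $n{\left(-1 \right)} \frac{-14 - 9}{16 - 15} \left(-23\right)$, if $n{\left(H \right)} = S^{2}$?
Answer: $119025$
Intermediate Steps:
$S = 15$ ($S = \frac{5 \cdot 4 \cdot 6}{8} = \frac{20 \cdot 6}{8} = \frac{1}{8} \cdot 120 = 15$)
$n{\left(H \right)} = 225$ ($n{\left(H \right)} = 15^{2} = 225$)
$n{\left(-1 \right)} \frac{-14 - 9}{16 - 15} \left(-23\right) = 225 \frac{-14 - 9}{16 - 15} \left(-23\right) = 225 \left(- \frac{23}{1}\right) \left(-23\right) = 225 \left(\left(-23\right) 1\right) \left(-23\right) = 225 \left(-23\right) \left(-23\right) = \left(-5175\right) \left(-23\right) = 119025$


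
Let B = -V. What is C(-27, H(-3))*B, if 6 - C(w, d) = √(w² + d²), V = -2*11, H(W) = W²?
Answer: 132 - 198*√10 ≈ -494.13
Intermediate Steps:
V = -22
B = 22 (B = -1*(-22) = 22)
C(w, d) = 6 - √(d² + w²) (C(w, d) = 6 - √(w² + d²) = 6 - √(d² + w²))
C(-27, H(-3))*B = (6 - √(((-3)²)² + (-27)²))*22 = (6 - √(9² + 729))*22 = (6 - √(81 + 729))*22 = (6 - √810)*22 = (6 - 9*√10)*22 = 132 - 198*√10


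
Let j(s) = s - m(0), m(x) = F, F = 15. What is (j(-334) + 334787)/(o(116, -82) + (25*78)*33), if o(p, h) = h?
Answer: 167219/32134 ≈ 5.2038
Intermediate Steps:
m(x) = 15
j(s) = -15 + s (j(s) = s - 1*15 = s - 15 = -15 + s)
(j(-334) + 334787)/(o(116, -82) + (25*78)*33) = ((-15 - 334) + 334787)/(-82 + (25*78)*33) = (-349 + 334787)/(-82 + 1950*33) = 334438/(-82 + 64350) = 334438/64268 = 334438*(1/64268) = 167219/32134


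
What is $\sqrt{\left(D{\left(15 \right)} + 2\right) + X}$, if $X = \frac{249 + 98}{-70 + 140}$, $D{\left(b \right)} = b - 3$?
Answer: $\frac{\sqrt{92890}}{70} \approx 4.354$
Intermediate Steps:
$D{\left(b \right)} = -3 + b$
$X = \frac{347}{70} \approx 4.9571$
$\sqrt{\left(D{\left(15 \right)} + 2\right) + X} = \sqrt{\left(\left(-3 + 15\right) + 2\right) + \frac{347}{70}} = \sqrt{\left(12 + 2\right) + \frac{347}{70}} = \sqrt{14 + \frac{347}{70}} = \sqrt{\frac{1327}{70}} = \frac{\sqrt{92890}}{70}$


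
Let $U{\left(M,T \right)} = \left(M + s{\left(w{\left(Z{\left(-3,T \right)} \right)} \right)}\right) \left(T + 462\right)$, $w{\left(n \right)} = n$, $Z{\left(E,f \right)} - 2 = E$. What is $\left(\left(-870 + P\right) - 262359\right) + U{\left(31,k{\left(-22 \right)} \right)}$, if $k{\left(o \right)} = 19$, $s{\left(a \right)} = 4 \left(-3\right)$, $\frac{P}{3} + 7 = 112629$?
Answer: $83776$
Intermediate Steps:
$P = 337866$ ($P = -21 + 3 \cdot 112629 = -21 + 337887 = 337866$)
$Z{\left(E,f \right)} = 2 + E$
$s{\left(a \right)} = -12$
$U{\left(M,T \right)} = \left(-12 + M\right) \left(462 + T\right)$ ($U{\left(M,T \right)} = \left(M - 12\right) \left(T + 462\right) = \left(-12 + M\right) \left(462 + T\right)$)
$\left(\left(-870 + P\right) - 262359\right) + U{\left(31,k{\left(-22 \right)} \right)} = \left(\left(-870 + 337866\right) - 262359\right) + \left(-5544 - 228 + 462 \cdot 31 + 31 \cdot 19\right) = \left(336996 - 262359\right) + \left(-5544 - 228 + 14322 + 589\right) = 74637 + 9139 = 83776$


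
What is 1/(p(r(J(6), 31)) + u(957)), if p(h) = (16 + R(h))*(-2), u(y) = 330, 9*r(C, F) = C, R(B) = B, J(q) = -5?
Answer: 9/2692 ≈ 0.0033432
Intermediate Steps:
r(C, F) = C/9
p(h) = -32 - 2*h (p(h) = (16 + h)*(-2) = -32 - 2*h)
1/(p(r(J(6), 31)) + u(957)) = 1/((-32 - 2*(-5)/9) + 330) = 1/((-32 - 2*(-5/9)) + 330) = 1/((-32 + 10/9) + 330) = 1/(-278/9 + 330) = 1/(2692/9) = 9/2692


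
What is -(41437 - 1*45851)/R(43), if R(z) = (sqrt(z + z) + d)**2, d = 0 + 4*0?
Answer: 2207/43 ≈ 51.326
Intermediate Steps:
d = 0 (d = 0 + 0 = 0)
R(z) = 2*z (R(z) = (sqrt(z + z) + 0)**2 = (sqrt(2*z) + 0)**2 = (sqrt(2)*sqrt(z) + 0)**2 = (sqrt(2)*sqrt(z))**2 = 2*z)
-(41437 - 1*45851)/R(43) = -(41437 - 1*45851)/(2*43) = -(41437 - 45851)/86 = -(-4414)/86 = -1*(-2207/43) = 2207/43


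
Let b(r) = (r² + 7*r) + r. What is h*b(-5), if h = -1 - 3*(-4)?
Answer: -165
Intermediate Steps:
b(r) = r² + 8*r
h = 11 (h = -1 - 1*(-12) = -1 + 12 = 11)
h*b(-5) = 11*(-5*(8 - 5)) = 11*(-5*3) = 11*(-15) = -165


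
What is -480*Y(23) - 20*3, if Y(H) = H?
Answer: -11100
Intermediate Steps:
-480*Y(23) - 20*3 = -480*23 - 20*3 = -11040 - 60 = -11100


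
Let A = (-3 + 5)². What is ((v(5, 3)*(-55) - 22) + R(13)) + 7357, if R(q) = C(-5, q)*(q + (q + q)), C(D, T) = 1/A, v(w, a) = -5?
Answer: 30479/4 ≈ 7619.8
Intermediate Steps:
A = 4 (A = 2² = 4)
C(D, T) = ¼ (C(D, T) = 1/4 = ¼)
R(q) = 3*q/4 (R(q) = (q + (q + q))/4 = (q + 2*q)/4 = (3*q)/4 = 3*q/4)
((v(5, 3)*(-55) - 22) + R(13)) + 7357 = ((-5*(-55) - 22) + (¾)*13) + 7357 = ((275 - 22) + 39/4) + 7357 = (253 + 39/4) + 7357 = 1051/4 + 7357 = 30479/4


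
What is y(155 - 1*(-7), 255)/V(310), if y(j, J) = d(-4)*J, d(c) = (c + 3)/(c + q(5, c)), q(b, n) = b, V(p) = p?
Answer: -51/62 ≈ -0.82258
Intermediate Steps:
d(c) = (3 + c)/(5 + c) (d(c) = (c + 3)/(c + 5) = (3 + c)/(5 + c))
y(j, J) = -J (y(j, J) = ((3 - 4)/(5 - 4))*J = (-1/1)*J = (1*(-1))*J = -J)
y(155 - 1*(-7), 255)/V(310) = -1*255/310 = -255*1/310 = -51/62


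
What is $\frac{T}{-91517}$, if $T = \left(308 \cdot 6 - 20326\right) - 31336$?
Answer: $\frac{49814}{91517} \approx 0.54431$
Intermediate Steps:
$T = -49814$ ($T = \left(1848 - 20326\right) - 31336 = -18478 - 31336 = -49814$)
$\frac{T}{-91517} = - \frac{49814}{-91517} = \left(-49814\right) \left(- \frac{1}{91517}\right) = \frac{49814}{91517}$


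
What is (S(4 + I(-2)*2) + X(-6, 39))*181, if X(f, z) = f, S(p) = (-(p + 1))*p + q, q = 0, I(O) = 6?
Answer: -50318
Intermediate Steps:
S(p) = p*(-1 - p) (S(p) = (-(p + 1))*p + 0 = (-(1 + p))*p + 0 = (-1 - p)*p + 0 = p*(-1 - p) + 0 = p*(-1 - p))
(S(4 + I(-2)*2) + X(-6, 39))*181 = ((4 + 6*2)*(-1 - (4 + 6*2)) - 6)*181 = ((4 + 12)*(-1 - (4 + 12)) - 6)*181 = (16*(-1 - 1*16) - 6)*181 = (16*(-1 - 16) - 6)*181 = (16*(-17) - 6)*181 = (-272 - 6)*181 = -278*181 = -50318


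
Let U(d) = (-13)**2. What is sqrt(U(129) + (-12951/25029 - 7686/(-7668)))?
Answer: sqrt(2936751424662)/131634 ≈ 13.019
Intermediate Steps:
U(d) = 169
sqrt(U(129) + (-12951/25029 - 7686/(-7668))) = sqrt(169 + (-12951/25029 - 7686/(-7668))) = sqrt(169 + (-12951*1/25029 - 7686*(-1/7668))) = sqrt(169 + (-1439/2781 + 427/426)) = sqrt(169 + 191491/394902) = sqrt(66929929/394902) = sqrt(2936751424662)/131634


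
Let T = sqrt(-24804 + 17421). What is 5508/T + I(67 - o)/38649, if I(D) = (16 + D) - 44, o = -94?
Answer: 133/38649 - 1836*I*sqrt(7383)/2461 ≈ 0.0034412 - 64.103*I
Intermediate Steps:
I(D) = -28 + D
T = I*sqrt(7383) (T = sqrt(-7383) = I*sqrt(7383) ≈ 85.924*I)
5508/T + I(67 - o)/38649 = 5508/((I*sqrt(7383))) + (-28 + (67 - 1*(-94)))/38649 = 5508*(-I*sqrt(7383)/7383) + (-28 + (67 + 94))*(1/38649) = -1836*I*sqrt(7383)/2461 + (-28 + 161)*(1/38649) = -1836*I*sqrt(7383)/2461 + 133*(1/38649) = -1836*I*sqrt(7383)/2461 + 133/38649 = 133/38649 - 1836*I*sqrt(7383)/2461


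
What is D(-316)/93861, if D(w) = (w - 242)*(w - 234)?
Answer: 34100/10429 ≈ 3.2697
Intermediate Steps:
D(w) = (-242 + w)*(-234 + w)
D(-316)/93861 = (56628 + (-316)² - 476*(-316))/93861 = (56628 + 99856 + 150416)*(1/93861) = 306900*(1/93861) = 34100/10429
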